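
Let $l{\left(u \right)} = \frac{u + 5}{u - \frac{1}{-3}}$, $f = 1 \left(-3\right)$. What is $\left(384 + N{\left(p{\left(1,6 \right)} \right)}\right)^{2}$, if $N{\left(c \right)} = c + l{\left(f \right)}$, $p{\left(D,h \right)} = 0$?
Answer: $\frac{2350089}{16} \approx 1.4688 \cdot 10^{5}$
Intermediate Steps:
$f = -3$
$l{\left(u \right)} = \frac{5 + u}{\frac{1}{3} + u}$ ($l{\left(u \right)} = \frac{5 + u}{u - - \frac{1}{3}} = \frac{5 + u}{u + \frac{1}{3}} = \frac{5 + u}{\frac{1}{3} + u}$)
$N{\left(c \right)} = - \frac{3}{4} + c$ ($N{\left(c \right)} = c + \frac{3 \left(5 - 3\right)}{1 + 3 \left(-3\right)} = c + 3 \frac{1}{1 - 9} \cdot 2 = c + 3 \frac{1}{-8} \cdot 2 = c + 3 \left(- \frac{1}{8}\right) 2 = c - \frac{3}{4} = - \frac{3}{4} + c$)
$\left(384 + N{\left(p{\left(1,6 \right)} \right)}\right)^{2} = \left(384 + \left(- \frac{3}{4} + 0\right)\right)^{2} = \left(384 - \frac{3}{4}\right)^{2} = \left(\frac{1533}{4}\right)^{2} = \frac{2350089}{16}$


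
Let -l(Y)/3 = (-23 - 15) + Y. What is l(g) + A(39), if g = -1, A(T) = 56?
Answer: 173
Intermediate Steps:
l(Y) = 114 - 3*Y (l(Y) = -3*((-23 - 15) + Y) = -3*(-38 + Y) = 114 - 3*Y)
l(g) + A(39) = (114 - 3*(-1)) + 56 = (114 + 3) + 56 = 117 + 56 = 173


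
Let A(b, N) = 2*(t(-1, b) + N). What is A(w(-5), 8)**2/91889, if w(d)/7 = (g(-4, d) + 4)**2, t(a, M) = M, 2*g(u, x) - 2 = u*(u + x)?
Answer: 55086084/91889 ≈ 599.49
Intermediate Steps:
g(u, x) = 1 + u*(u + x)/2 (g(u, x) = 1 + (u*(u + x))/2 = 1 + u*(u + x)/2)
w(d) = 7*(13 - 2*d)**2 (w(d) = 7*((1 + (1/2)*(-4)**2 + (1/2)*(-4)*d) + 4)**2 = 7*((1 + (1/2)*16 - 2*d) + 4)**2 = 7*((1 + 8 - 2*d) + 4)**2 = 7*((9 - 2*d) + 4)**2 = 7*(13 - 2*d)**2)
A(b, N) = 2*N + 2*b (A(b, N) = 2*(b + N) = 2*(N + b) = 2*N + 2*b)
A(w(-5), 8)**2/91889 = (2*8 + 2*(7*(-13 + 2*(-5))**2))**2/91889 = (16 + 2*(7*(-13 - 10)**2))**2*(1/91889) = (16 + 2*(7*(-23)**2))**2*(1/91889) = (16 + 2*(7*529))**2*(1/91889) = (16 + 2*3703)**2*(1/91889) = (16 + 7406)**2*(1/91889) = 7422**2*(1/91889) = 55086084*(1/91889) = 55086084/91889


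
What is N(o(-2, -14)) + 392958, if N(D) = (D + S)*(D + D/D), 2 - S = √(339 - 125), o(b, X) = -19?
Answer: 393264 + 18*√214 ≈ 3.9353e+5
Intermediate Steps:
S = 2 - √214 (S = 2 - √(339 - 125) = 2 - √214 ≈ -12.629)
N(D) = (1 + D)*(2 + D - √214) (N(D) = (D + (2 - √214))*(D + D/D) = (2 + D - √214)*(D + 1) = (2 + D - √214)*(1 + D) = (1 + D)*(2 + D - √214))
N(o(-2, -14)) + 392958 = (2 - 19 + (-19)² - √214 - 19*(2 - √214)) + 392958 = (2 - 19 + 361 - √214 + (-38 + 19*√214)) + 392958 = (306 + 18*√214) + 392958 = 393264 + 18*√214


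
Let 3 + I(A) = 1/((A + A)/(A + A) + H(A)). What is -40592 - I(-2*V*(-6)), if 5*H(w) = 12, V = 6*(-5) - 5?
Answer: -690018/17 ≈ -40589.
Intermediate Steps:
V = -35 (V = -30 - 5 = -35)
H(w) = 12/5 (H(w) = (⅕)*12 = 12/5)
I(A) = -46/17 (I(A) = -3 + 1/((A + A)/(A + A) + 12/5) = -3 + 1/((2*A)/((2*A)) + 12/5) = -3 + 1/((2*A)*(1/(2*A)) + 12/5) = -3 + 1/(1 + 12/5) = -3 + 1/(17/5) = -3 + 5/17 = -46/17)
-40592 - I(-2*V*(-6)) = -40592 - 1*(-46/17) = -40592 + 46/17 = -690018/17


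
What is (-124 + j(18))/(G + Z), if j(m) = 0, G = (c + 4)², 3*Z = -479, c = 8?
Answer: 372/47 ≈ 7.9149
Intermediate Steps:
Z = -479/3 (Z = (⅓)*(-479) = -479/3 ≈ -159.67)
G = 144 (G = (8 + 4)² = 12² = 144)
(-124 + j(18))/(G + Z) = (-124 + 0)/(144 - 479/3) = -124/(-47/3) = -124*(-3/47) = 372/47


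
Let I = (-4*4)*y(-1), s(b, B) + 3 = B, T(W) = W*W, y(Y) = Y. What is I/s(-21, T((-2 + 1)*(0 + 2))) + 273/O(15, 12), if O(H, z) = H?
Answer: 171/5 ≈ 34.200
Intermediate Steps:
T(W) = W²
s(b, B) = -3 + B
I = 16 (I = -4*4*(-1) = -16*(-1) = 16)
I/s(-21, T((-2 + 1)*(0 + 2))) + 273/O(15, 12) = 16/(-3 + ((-2 + 1)*(0 + 2))²) + 273/15 = 16/(-3 + (-1*2)²) + 273*(1/15) = 16/(-3 + (-2)²) + 91/5 = 16/(-3 + 4) + 91/5 = 16/1 + 91/5 = 16*1 + 91/5 = 16 + 91/5 = 171/5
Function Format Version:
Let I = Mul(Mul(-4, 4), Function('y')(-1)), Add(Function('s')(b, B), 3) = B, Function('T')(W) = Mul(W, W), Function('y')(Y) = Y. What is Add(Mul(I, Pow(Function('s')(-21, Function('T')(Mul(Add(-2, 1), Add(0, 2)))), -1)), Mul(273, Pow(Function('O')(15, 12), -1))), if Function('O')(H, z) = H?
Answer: Rational(171, 5) ≈ 34.200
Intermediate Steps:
Function('T')(W) = Pow(W, 2)
Function('s')(b, B) = Add(-3, B)
I = 16 (I = Mul(Mul(-4, 4), -1) = Mul(-16, -1) = 16)
Add(Mul(I, Pow(Function('s')(-21, Function('T')(Mul(Add(-2, 1), Add(0, 2)))), -1)), Mul(273, Pow(Function('O')(15, 12), -1))) = Add(Mul(16, Pow(Add(-3, Pow(Mul(Add(-2, 1), Add(0, 2)), 2)), -1)), Mul(273, Pow(15, -1))) = Add(Mul(16, Pow(Add(-3, Pow(Mul(-1, 2), 2)), -1)), Mul(273, Rational(1, 15))) = Add(Mul(16, Pow(Add(-3, Pow(-2, 2)), -1)), Rational(91, 5)) = Add(Mul(16, Pow(Add(-3, 4), -1)), Rational(91, 5)) = Add(Mul(16, Pow(1, -1)), Rational(91, 5)) = Add(Mul(16, 1), Rational(91, 5)) = Add(16, Rational(91, 5)) = Rational(171, 5)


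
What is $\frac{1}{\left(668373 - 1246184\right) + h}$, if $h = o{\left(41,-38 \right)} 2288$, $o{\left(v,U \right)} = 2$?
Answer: $- \frac{1}{573235} \approx -1.7445 \cdot 10^{-6}$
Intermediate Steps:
$h = 4576$ ($h = 2 \cdot 2288 = 4576$)
$\frac{1}{\left(668373 - 1246184\right) + h} = \frac{1}{\left(668373 - 1246184\right) + 4576} = \frac{1}{-577811 + 4576} = \frac{1}{-573235} = - \frac{1}{573235}$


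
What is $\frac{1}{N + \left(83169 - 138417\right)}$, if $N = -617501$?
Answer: $- \frac{1}{672749} \approx -1.4864 \cdot 10^{-6}$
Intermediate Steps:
$\frac{1}{N + \left(83169 - 138417\right)} = \frac{1}{-617501 + \left(83169 - 138417\right)} = \frac{1}{-617501 - 55248} = \frac{1}{-672749} = - \frac{1}{672749}$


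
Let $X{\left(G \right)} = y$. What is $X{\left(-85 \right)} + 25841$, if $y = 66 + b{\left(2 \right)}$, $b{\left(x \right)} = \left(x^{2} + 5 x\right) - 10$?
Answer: $25911$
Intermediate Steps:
$b{\left(x \right)} = -10 + x^{2} + 5 x$
$y = 70$ ($y = 66 + \left(-10 + 2^{2} + 5 \cdot 2\right) = 66 + \left(-10 + 4 + 10\right) = 66 + 4 = 70$)
$X{\left(G \right)} = 70$
$X{\left(-85 \right)} + 25841 = 70 + 25841 = 25911$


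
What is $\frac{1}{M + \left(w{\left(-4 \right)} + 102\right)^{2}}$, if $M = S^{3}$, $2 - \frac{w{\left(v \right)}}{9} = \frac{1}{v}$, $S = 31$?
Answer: $\frac{16}{715777} \approx 2.2353 \cdot 10^{-5}$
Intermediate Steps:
$w{\left(v \right)} = 18 - \frac{9}{v}$
$M = 29791$ ($M = 31^{3} = 29791$)
$\frac{1}{M + \left(w{\left(-4 \right)} + 102\right)^{2}} = \frac{1}{29791 + \left(\left(18 - \frac{9}{-4}\right) + 102\right)^{2}} = \frac{1}{29791 + \left(\left(18 - - \frac{9}{4}\right) + 102\right)^{2}} = \frac{1}{29791 + \left(\left(18 + \frac{9}{4}\right) + 102\right)^{2}} = \frac{1}{29791 + \left(\frac{81}{4} + 102\right)^{2}} = \frac{1}{29791 + \left(\frac{489}{4}\right)^{2}} = \frac{1}{29791 + \frac{239121}{16}} = \frac{1}{\frac{715777}{16}} = \frac{16}{715777}$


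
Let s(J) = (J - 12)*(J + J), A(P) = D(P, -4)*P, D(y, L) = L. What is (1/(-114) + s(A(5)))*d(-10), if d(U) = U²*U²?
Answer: 729595000/57 ≈ 1.2800e+7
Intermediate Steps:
A(P) = -4*P
s(J) = 2*J*(-12 + J) (s(J) = (-12 + J)*(2*J) = 2*J*(-12 + J))
d(U) = U⁴
(1/(-114) + s(A(5)))*d(-10) = (1/(-114) + 2*(-4*5)*(-12 - 4*5))*(-10)⁴ = (-1/114 + 2*(-20)*(-12 - 20))*10000 = (-1/114 + 2*(-20)*(-32))*10000 = (-1/114 + 1280)*10000 = (145919/114)*10000 = 729595000/57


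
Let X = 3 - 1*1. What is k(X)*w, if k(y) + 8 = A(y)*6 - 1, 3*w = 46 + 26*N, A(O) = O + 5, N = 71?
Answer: 20812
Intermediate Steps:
A(O) = 5 + O
X = 2 (X = 3 - 1 = 2)
w = 1892/3 (w = (46 + 26*71)/3 = (46 + 1846)/3 = (1/3)*1892 = 1892/3 ≈ 630.67)
k(y) = 21 + 6*y (k(y) = -8 + ((5 + y)*6 - 1) = -8 + ((30 + 6*y) - 1) = -8 + (29 + 6*y) = 21 + 6*y)
k(X)*w = (21 + 6*2)*(1892/3) = (21 + 12)*(1892/3) = 33*(1892/3) = 20812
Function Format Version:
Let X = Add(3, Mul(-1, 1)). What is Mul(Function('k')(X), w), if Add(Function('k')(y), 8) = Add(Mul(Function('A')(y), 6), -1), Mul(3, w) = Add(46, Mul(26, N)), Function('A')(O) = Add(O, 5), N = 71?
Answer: 20812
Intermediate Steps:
Function('A')(O) = Add(5, O)
X = 2 (X = Add(3, -1) = 2)
w = Rational(1892, 3) (w = Mul(Rational(1, 3), Add(46, Mul(26, 71))) = Mul(Rational(1, 3), Add(46, 1846)) = Mul(Rational(1, 3), 1892) = Rational(1892, 3) ≈ 630.67)
Function('k')(y) = Add(21, Mul(6, y)) (Function('k')(y) = Add(-8, Add(Mul(Add(5, y), 6), -1)) = Add(-8, Add(Add(30, Mul(6, y)), -1)) = Add(-8, Add(29, Mul(6, y))) = Add(21, Mul(6, y)))
Mul(Function('k')(X), w) = Mul(Add(21, Mul(6, 2)), Rational(1892, 3)) = Mul(Add(21, 12), Rational(1892, 3)) = Mul(33, Rational(1892, 3)) = 20812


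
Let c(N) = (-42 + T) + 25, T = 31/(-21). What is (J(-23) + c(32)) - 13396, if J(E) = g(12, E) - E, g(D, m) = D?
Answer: -280969/21 ≈ -13379.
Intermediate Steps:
T = -31/21 (T = 31*(-1/21) = -31/21 ≈ -1.4762)
c(N) = -388/21 (c(N) = (-42 - 31/21) + 25 = -913/21 + 25 = -388/21)
J(E) = 12 - E
(J(-23) + c(32)) - 13396 = ((12 - 1*(-23)) - 388/21) - 13396 = ((12 + 23) - 388/21) - 13396 = (35 - 388/21) - 13396 = 347/21 - 13396 = -280969/21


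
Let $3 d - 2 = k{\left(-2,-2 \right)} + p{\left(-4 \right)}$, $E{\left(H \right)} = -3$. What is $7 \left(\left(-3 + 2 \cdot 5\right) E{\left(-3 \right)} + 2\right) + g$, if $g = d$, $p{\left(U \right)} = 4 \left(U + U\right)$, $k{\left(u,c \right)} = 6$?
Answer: $-141$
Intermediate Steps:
$p{\left(U \right)} = 8 U$ ($p{\left(U \right)} = 4 \cdot 2 U = 8 U$)
$d = -8$ ($d = \frac{2}{3} + \frac{6 + 8 \left(-4\right)}{3} = \frac{2}{3} + \frac{6 - 32}{3} = \frac{2}{3} + \frac{1}{3} \left(-26\right) = \frac{2}{3} - \frac{26}{3} = -8$)
$g = -8$
$7 \left(\left(-3 + 2 \cdot 5\right) E{\left(-3 \right)} + 2\right) + g = 7 \left(\left(-3 + 2 \cdot 5\right) \left(-3\right) + 2\right) - 8 = 7 \left(\left(-3 + 10\right) \left(-3\right) + 2\right) - 8 = 7 \left(7 \left(-3\right) + 2\right) - 8 = 7 \left(-21 + 2\right) - 8 = 7 \left(-19\right) - 8 = -133 - 8 = -141$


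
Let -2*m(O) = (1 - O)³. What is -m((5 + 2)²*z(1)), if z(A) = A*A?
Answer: -55296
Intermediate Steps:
z(A) = A²
m(O) = -(1 - O)³/2
-m((5 + 2)²*z(1)) = -(-1 + (5 + 2)²*1²)³/2 = -(-1 + 7²*1)³/2 = -(-1 + 49*1)³/2 = -(-1 + 49)³/2 = -48³/2 = -110592/2 = -1*55296 = -55296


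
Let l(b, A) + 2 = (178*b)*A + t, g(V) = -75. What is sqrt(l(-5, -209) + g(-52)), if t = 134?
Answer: sqrt(186067) ≈ 431.35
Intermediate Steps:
l(b, A) = 132 + 178*A*b (l(b, A) = -2 + ((178*b)*A + 134) = -2 + (178*A*b + 134) = -2 + (134 + 178*A*b) = 132 + 178*A*b)
sqrt(l(-5, -209) + g(-52)) = sqrt((132 + 178*(-209)*(-5)) - 75) = sqrt((132 + 186010) - 75) = sqrt(186142 - 75) = sqrt(186067)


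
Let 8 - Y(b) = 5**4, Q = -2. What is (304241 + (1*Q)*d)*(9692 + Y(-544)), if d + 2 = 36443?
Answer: 2099582925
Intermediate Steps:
d = 36441 (d = -2 + 36443 = 36441)
Y(b) = -617 (Y(b) = 8 - 1*5**4 = 8 - 1*625 = 8 - 625 = -617)
(304241 + (1*Q)*d)*(9692 + Y(-544)) = (304241 + (1*(-2))*36441)*(9692 - 617) = (304241 - 2*36441)*9075 = (304241 - 72882)*9075 = 231359*9075 = 2099582925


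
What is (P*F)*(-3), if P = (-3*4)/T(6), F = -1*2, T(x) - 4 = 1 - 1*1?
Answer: -18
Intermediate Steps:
T(x) = 4 (T(x) = 4 + (1 - 1*1) = 4 + (1 - 1) = 4 + 0 = 4)
F = -2
P = -3 (P = -3*4/4 = -12*¼ = -3)
(P*F)*(-3) = -3*(-2)*(-3) = 6*(-3) = -18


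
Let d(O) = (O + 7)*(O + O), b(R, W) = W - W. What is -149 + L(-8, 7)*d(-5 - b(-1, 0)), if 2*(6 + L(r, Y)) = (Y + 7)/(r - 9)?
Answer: -353/17 ≈ -20.765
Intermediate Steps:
b(R, W) = 0
L(r, Y) = -6 + (7 + Y)/(2*(-9 + r)) (L(r, Y) = -6 + ((Y + 7)/(r - 9))/2 = -6 + ((7 + Y)/(-9 + r))/2 = -6 + (7 + Y)/(2*(-9 + r)))
d(O) = 2*O*(7 + O) (d(O) = (7 + O)*(2*O) = 2*O*(7 + O))
-149 + L(-8, 7)*d(-5 - b(-1, 0)) = -149 + ((115 + 7 - 12*(-8))/(2*(-9 - 8)))*(2*(-5 - 1*0)*(7 + (-5 - 1*0))) = -149 + ((½)*(115 + 7 + 96)/(-17))*(2*(-5 + 0)*(7 + (-5 + 0))) = -149 + ((½)*(-1/17)*218)*(2*(-5)*(7 - 5)) = -149 - 218*(-5)*2/17 = -149 - 109/17*(-20) = -149 + 2180/17 = -353/17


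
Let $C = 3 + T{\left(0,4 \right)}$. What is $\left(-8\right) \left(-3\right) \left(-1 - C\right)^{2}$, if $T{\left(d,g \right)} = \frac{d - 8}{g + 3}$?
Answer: $\frac{9600}{49} \approx 195.92$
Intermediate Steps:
$T{\left(d,g \right)} = \frac{-8 + d}{3 + g}$ ($T{\left(d,g \right)} = \frac{d - 8}{3 + g} = \frac{-8 + d}{3 + g}$)
$C = \frac{13}{7}$ ($C = 3 + \frac{-8 + 0}{3 + 4} = 3 + \frac{1}{7} \left(-8\right) = 3 - \frac{8}{7} = \frac{13}{7} \approx 1.8571$)
$\left(-8\right) \left(-3\right) \left(-1 - C\right)^{2} = \left(-8\right) \left(-3\right) \left(-1 - \frac{13}{7}\right)^{2} = 24 \left(-1 - \frac{13}{7}\right)^{2} = 24 \left(- \frac{20}{7}\right)^{2} = 24 \cdot \frac{400}{49} = \frac{9600}{49}$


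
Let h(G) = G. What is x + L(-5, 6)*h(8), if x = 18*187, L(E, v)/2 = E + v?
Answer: 3382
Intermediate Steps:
L(E, v) = 2*E + 2*v (L(E, v) = 2*(E + v) = 2*E + 2*v)
x = 3366
x + L(-5, 6)*h(8) = 3366 + (2*(-5) + 2*6)*8 = 3366 + (-10 + 12)*8 = 3366 + 2*8 = 3366 + 16 = 3382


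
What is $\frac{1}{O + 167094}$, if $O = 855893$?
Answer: $\frac{1}{1022987} \approx 9.7753 \cdot 10^{-7}$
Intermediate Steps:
$\frac{1}{O + 167094} = \frac{1}{855893 + 167094} = \frac{1}{1022987}$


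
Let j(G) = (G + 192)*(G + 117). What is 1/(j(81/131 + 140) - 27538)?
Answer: 17161/997921986 ≈ 1.7197e-5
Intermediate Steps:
j(G) = (117 + G)*(192 + G) (j(G) = (192 + G)*(117 + G) = (117 + G)*(192 + G))
1/(j(81/131 + 140) - 27538) = 1/((22464 + (81/131 + 140)**2 + 309*(81/131 + 140)) - 27538) = 1/((22464 + (18421/131)**2 + 309*(18421/131)) - 27538) = 1/((22464 + 339333241/17161 + 5692089/131) - 27538) = 1/(1470501604/17161 - 27538) = 1/(997921986/17161) = 17161/997921986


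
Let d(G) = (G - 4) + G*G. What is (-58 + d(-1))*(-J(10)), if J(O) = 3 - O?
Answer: -434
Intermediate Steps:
d(G) = -4 + G + G² (d(G) = (-4 + G) + G² = -4 + G + G²)
(-58 + d(-1))*(-J(10)) = (-58 + (-4 - 1 + (-1)²))*(-(3 - 1*10)) = (-58 + (-4 - 1 + 1))*(-(3 - 10)) = (-58 - 4)*(-1*(-7)) = -62*7 = -434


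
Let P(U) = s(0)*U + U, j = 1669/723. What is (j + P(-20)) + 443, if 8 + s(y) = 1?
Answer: 408718/723 ≈ 565.31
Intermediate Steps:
j = 1669/723 (j = 1669*(1/723) = 1669/723 ≈ 2.3084)
s(y) = -7 (s(y) = -8 + 1 = -7)
P(U) = -6*U (P(U) = -7*U + U = -6*U)
(j + P(-20)) + 443 = (1669/723 - 6*(-20)) + 443 = (1669/723 + 120) + 443 = 88429/723 + 443 = 408718/723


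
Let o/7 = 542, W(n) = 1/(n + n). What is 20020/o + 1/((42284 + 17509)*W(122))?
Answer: 85570114/16203903 ≈ 5.2808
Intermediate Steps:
W(n) = 1/(2*n)
o = 3794 (o = 7*542 = 3794)
20020/o + 1/((42284 + 17509)*W(122)) = 20020/3794 + 1/((42284 + 17509)*(((1/2)/122))) = 20020*(1/3794) + 1/(59793*(((1/2)*(1/122)))) = 1430/271 + 1/(59793*(1/244)) = 1430/271 + (1/59793)*244 = 1430/271 + 244/59793 = 85570114/16203903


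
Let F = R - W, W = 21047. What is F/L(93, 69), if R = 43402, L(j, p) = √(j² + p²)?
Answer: 4471*√1490/894 ≈ 193.05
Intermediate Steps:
F = 22355 (F = 43402 - 1*21047 = 43402 - 21047 = 22355)
F/L(93, 69) = 22355/(√(93² + 69²)) = 22355/(√(8649 + 4761)) = 22355/(√13410) = 22355/((3*√1490)) = 22355*(√1490/4470) = 4471*√1490/894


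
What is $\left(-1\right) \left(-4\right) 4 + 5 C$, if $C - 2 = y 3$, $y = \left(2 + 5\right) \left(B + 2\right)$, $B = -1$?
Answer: $131$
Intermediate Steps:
$y = 7$ ($y = \left(2 + 5\right) \left(-1 + 2\right) = 7 \cdot 1 = 7$)
$C = 23$ ($C = 2 + 7 \cdot 3 = 2 + 21 = 23$)
$\left(-1\right) \left(-4\right) 4 + 5 C = \left(-1\right) \left(-4\right) 4 + 5 \cdot 23 = 4 \cdot 4 + 115 = 16 + 115 = 131$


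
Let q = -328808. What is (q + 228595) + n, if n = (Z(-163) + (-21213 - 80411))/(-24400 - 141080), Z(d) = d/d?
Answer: -16583145617/165480 ≈ -1.0021e+5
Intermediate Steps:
Z(d) = 1
n = 101623/165480 (n = (1 + (-21213 - 80411))/(-24400 - 141080) = (1 - 101624)/(-165480) = -101623*(-1/165480) = 101623/165480 ≈ 0.61411)
(q + 228595) + n = (-328808 + 228595) + 101623/165480 = -100213 + 101623/165480 = -16583145617/165480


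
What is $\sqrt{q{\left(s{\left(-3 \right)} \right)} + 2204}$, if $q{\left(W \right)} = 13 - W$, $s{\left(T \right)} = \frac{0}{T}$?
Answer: $\sqrt{2217} \approx 47.085$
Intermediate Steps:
$s{\left(T \right)} = 0$
$\sqrt{q{\left(s{\left(-3 \right)} \right)} + 2204} = \sqrt{\left(13 - 0\right) + 2204} = \sqrt{\left(13 + 0\right) + 2204} = \sqrt{13 + 2204} = \sqrt{2217}$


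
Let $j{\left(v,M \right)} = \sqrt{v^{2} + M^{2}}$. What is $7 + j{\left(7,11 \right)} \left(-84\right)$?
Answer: $7 - 84 \sqrt{170} \approx -1088.2$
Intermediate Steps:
$j{\left(v,M \right)} = \sqrt{M^{2} + v^{2}}$
$7 + j{\left(7,11 \right)} \left(-84\right) = 7 + \sqrt{11^{2} + 7^{2}} \left(-84\right) = 7 + \sqrt{121 + 49} \left(-84\right) = 7 + \sqrt{170} \left(-84\right) = 7 - 84 \sqrt{170}$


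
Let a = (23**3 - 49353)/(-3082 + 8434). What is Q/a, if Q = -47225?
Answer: 126374100/18593 ≈ 6796.9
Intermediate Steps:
a = -18593/2676 (a = (12167 - 49353)/5352 = -37186*1/5352 = -18593/2676 ≈ -6.9481)
Q/a = -47225/(-18593/2676) = -47225*(-2676/18593) = 126374100/18593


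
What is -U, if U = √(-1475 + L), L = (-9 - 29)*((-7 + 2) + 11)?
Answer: -I*√1703 ≈ -41.267*I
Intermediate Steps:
L = -228 (L = -38*(-5 + 11) = -38*6 = -228)
U = I*√1703 (U = √(-1475 - 228) = √(-1703) = I*√1703 ≈ 41.267*I)
-U = -I*√1703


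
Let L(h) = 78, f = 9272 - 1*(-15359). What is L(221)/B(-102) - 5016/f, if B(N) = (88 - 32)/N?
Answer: -49061283/344834 ≈ -142.28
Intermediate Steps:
f = 24631 (f = 9272 + 15359 = 24631)
B(N) = 56/N
L(221)/B(-102) - 5016/f = 78/((56/(-102))) - 5016/24631 = 78/((56*(-1/102))) - 5016*1/24631 = 78/(-28/51) - 5016/24631 = 78*(-51/28) - 5016/24631 = -1989/14 - 5016/24631 = -49061283/344834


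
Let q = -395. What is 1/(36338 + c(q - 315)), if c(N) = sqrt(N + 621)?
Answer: 36338/1320450333 - I*sqrt(89)/1320450333 ≈ 2.7519e-5 - 7.1445e-9*I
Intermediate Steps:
c(N) = sqrt(621 + N)
1/(36338 + c(q - 315)) = 1/(36338 + sqrt(621 + (-395 - 315))) = 1/(36338 + sqrt(621 - 710)) = 1/(36338 + sqrt(-89)) = 1/(36338 + I*sqrt(89))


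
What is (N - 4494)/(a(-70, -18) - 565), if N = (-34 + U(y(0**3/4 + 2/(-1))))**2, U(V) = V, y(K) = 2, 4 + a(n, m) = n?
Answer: 3470/639 ≈ 5.4304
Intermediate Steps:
a(n, m) = -4 + n
N = 1024 (N = (-34 + 2)**2 = (-32)**2 = 1024)
(N - 4494)/(a(-70, -18) - 565) = (1024 - 4494)/((-4 - 70) - 565) = -3470/(-74 - 565) = -3470/(-639) = -3470*(-1/639) = 3470/639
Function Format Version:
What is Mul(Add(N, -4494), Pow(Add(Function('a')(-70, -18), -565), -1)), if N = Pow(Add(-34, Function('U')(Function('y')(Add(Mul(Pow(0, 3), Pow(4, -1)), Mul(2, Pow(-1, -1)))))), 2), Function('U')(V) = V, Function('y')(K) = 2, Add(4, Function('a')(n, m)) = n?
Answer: Rational(3470, 639) ≈ 5.4304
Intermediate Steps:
Function('a')(n, m) = Add(-4, n)
N = 1024 (N = Pow(Add(-34, 2), 2) = Pow(-32, 2) = 1024)
Mul(Add(N, -4494), Pow(Add(Function('a')(-70, -18), -565), -1)) = Mul(Add(1024, -4494), Pow(Add(Add(-4, -70), -565), -1)) = Mul(-3470, Pow(Add(-74, -565), -1)) = Mul(-3470, Pow(-639, -1)) = Mul(-3470, Rational(-1, 639)) = Rational(3470, 639)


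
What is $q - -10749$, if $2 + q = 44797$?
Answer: $55544$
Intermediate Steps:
$q = 44795$ ($q = -2 + 44797 = 44795$)
$q - -10749 = 44795 - -10749 = 44795 + 10749 = 55544$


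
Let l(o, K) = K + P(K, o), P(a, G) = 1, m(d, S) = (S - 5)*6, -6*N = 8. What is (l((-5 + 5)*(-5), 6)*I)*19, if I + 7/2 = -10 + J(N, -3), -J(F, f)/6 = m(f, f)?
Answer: 73017/2 ≈ 36509.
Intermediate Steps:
N = -4/3 (N = -⅙*8 = -4/3 ≈ -1.3333)
m(d, S) = -30 + 6*S (m(d, S) = (-5 + S)*6 = -30 + 6*S)
J(F, f) = 180 - 36*f (J(F, f) = -6*(-30 + 6*f) = 180 - 36*f)
l(o, K) = 1 + K (l(o, K) = K + 1 = 1 + K)
I = 549/2 (I = -7/2 + (-10 + (180 - 36*(-3))) = -7/2 + (-10 + (180 + 108)) = -7/2 + (-10 + 288) = -7/2 + 278 = 549/2 ≈ 274.50)
(l((-5 + 5)*(-5), 6)*I)*19 = ((1 + 6)*(549/2))*19 = (7*(549/2))*19 = (3843/2)*19 = 73017/2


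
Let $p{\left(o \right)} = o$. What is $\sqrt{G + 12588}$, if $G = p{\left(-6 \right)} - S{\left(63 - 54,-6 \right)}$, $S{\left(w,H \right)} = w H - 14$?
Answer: $5 \sqrt{506} \approx 112.47$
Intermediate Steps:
$S{\left(w,H \right)} = -14 + H w$ ($S{\left(w,H \right)} = H w - 14 = -14 + H w$)
$G = 62$ ($G = -6 - \left(-14 - 6 \left(63 - 54\right)\right) = -6 - \left(-14 - 54\right) = -6 - -68 = -6 + 68 = 62$)
$\sqrt{G + 12588} = \sqrt{62 + 12588} = \sqrt{12650} = 5 \sqrt{506}$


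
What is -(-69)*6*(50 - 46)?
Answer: 1656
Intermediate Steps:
-(-69)*6*(50 - 46) = -(-69)*6*4 = -(-69)*24 = -1*(-1656) = 1656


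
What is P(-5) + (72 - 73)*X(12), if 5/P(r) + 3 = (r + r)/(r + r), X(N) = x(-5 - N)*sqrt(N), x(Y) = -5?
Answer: -5/2 + 10*sqrt(3) ≈ 14.821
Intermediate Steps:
X(N) = -5*sqrt(N)
P(r) = -5/2 (P(r) = 5/(-3 + (r + r)/(r + r)) = 5/(-3 + (2*r)/((2*r))) = 5/(-3 + (2*r)*(1/(2*r))) = 5/(-3 + 1) = 5/(-2) = 5*(-1/2) = -5/2)
P(-5) + (72 - 73)*X(12) = -5/2 + (72 - 73)*(-10*sqrt(3)) = -5/2 - (-5)*2*sqrt(3) = -5/2 - (-10)*sqrt(3) = -5/2 + 10*sqrt(3)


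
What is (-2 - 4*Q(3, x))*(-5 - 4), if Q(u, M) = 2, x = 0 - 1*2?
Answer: 90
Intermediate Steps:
x = -2 (x = 0 - 2 = -2)
(-2 - 4*Q(3, x))*(-5 - 4) = (-2 - 4*2)*(-5 - 4) = (-2 - 8)*(-9) = -10*(-9) = 90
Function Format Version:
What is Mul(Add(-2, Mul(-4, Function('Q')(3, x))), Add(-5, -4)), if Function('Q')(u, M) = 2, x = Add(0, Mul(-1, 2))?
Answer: 90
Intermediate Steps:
x = -2 (x = Add(0, -2) = -2)
Mul(Add(-2, Mul(-4, Function('Q')(3, x))), Add(-5, -4)) = Mul(Add(-2, Mul(-4, 2)), Add(-5, -4)) = Mul(Add(-2, -8), -9) = Mul(-10, -9) = 90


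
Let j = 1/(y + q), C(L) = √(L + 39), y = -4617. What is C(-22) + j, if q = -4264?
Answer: -1/8881 + √17 ≈ 4.1230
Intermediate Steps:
C(L) = √(39 + L)
j = -1/8881 (j = 1/(-4617 - 4264) = 1/(-8881) = -1/8881 ≈ -0.00011260)
C(-22) + j = √(39 - 22) - 1/8881 = √17 - 1/8881 = -1/8881 + √17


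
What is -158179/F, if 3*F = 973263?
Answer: -158179/324421 ≈ -0.48757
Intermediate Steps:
F = 324421 (F = (⅓)*973263 = 324421)
-158179/F = -158179/324421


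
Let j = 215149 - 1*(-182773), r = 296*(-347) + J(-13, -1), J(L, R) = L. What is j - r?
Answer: 500647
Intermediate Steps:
r = -102725 (r = 296*(-347) - 13 = -102712 - 13 = -102725)
j = 397922 (j = 215149 + 182773 = 397922)
j - r = 397922 - 1*(-102725) = 397922 + 102725 = 500647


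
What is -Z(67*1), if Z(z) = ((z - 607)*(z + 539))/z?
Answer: 327240/67 ≈ 4884.2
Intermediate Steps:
Z(z) = (-607 + z)*(539 + z)/z (Z(z) = ((-607 + z)*(539 + z))/z = (-607 + z)*(539 + z)/z)
-Z(67*1) = -(-68 + 67*1 - 327173/(67*1)) = -(-68 + 67 - 327173/67) = -1*(-327240/67) = 327240/67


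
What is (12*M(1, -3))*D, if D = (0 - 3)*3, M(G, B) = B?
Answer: 324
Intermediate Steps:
D = -9 (D = -3*3 = -9)
(12*M(1, -3))*D = (12*(-3))*(-9) = -36*(-9) = 324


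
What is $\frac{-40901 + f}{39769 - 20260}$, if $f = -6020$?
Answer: $- \frac{6703}{2787} \approx -2.4051$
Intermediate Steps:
$\frac{-40901 + f}{39769 - 20260} = \frac{-40901 - 6020}{39769 - 20260} = - \frac{46921}{19509} = \left(-46921\right) \frac{1}{19509} = - \frac{6703}{2787}$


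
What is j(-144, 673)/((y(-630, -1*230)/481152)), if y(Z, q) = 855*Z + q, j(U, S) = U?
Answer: 270648/2105 ≈ 128.57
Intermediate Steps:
y(Z, q) = q + 855*Z
j(-144, 673)/((y(-630, -1*230)/481152)) = -144*481152/(-1*230 + 855*(-630)) = -144*481152/(-230 - 538650) = -144/((-538880*1/481152)) = -144/(-4210/3759) = -144*(-3759/4210) = 270648/2105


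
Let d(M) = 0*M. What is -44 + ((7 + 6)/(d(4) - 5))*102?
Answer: -1546/5 ≈ -309.20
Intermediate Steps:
d(M) = 0
-44 + ((7 + 6)/(d(4) - 5))*102 = -44 + ((7 + 6)/(0 - 5))*102 = -44 + (13/(-5))*102 = -44 - ⅕*13*102 = -44 - 13/5*102 = -44 - 1326/5 = -1546/5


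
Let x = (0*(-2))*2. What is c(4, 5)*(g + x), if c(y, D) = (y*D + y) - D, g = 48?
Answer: 912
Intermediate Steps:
x = 0 (x = 0*2 = 0)
c(y, D) = y - D + D*y (c(y, D) = (D*y + y) - D = (y + D*y) - D = y - D + D*y)
c(4, 5)*(g + x) = (4 - 1*5 + 5*4)*(48 + 0) = (4 - 5 + 20)*48 = 19*48 = 912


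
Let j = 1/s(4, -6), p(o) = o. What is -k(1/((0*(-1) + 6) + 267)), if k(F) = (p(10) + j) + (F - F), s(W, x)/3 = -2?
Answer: -59/6 ≈ -9.8333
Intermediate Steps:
s(W, x) = -6 (s(W, x) = 3*(-2) = -6)
j = -1/6 (j = 1/(-6) = -1/6 ≈ -0.16667)
k(F) = 59/6 (k(F) = (10 - 1/6) + (F - F) = 59/6 + 0 = 59/6)
-k(1/((0*(-1) + 6) + 267)) = -1*59/6 = -59/6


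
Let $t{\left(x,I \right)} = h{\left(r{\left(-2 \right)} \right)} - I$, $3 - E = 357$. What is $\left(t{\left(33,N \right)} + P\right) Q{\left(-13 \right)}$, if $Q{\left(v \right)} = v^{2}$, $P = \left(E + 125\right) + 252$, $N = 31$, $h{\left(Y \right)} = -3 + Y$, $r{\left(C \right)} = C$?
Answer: $-2197$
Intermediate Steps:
$E = -354$ ($E = 3 - 357 = -354$)
$t{\left(x,I \right)} = -5 - I$ ($t{\left(x,I \right)} = \left(-3 - 2\right) - I = -5 - I$)
$P = 23$ ($P = \left(-354 + 125\right) + 252 = -229 + 252 = 23$)
$\left(t{\left(33,N \right)} + P\right) Q{\left(-13 \right)} = \left(\left(-5 - 31\right) + 23\right) \left(-13\right)^{2} = \left(\left(-5 - 31\right) + 23\right) 169 = \left(-36 + 23\right) 169 = \left(-13\right) 169 = -2197$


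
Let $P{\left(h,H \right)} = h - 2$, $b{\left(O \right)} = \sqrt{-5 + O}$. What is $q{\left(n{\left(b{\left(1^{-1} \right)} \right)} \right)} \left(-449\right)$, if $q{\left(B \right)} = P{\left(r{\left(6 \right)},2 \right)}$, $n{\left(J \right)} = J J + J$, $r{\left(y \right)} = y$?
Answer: $-1796$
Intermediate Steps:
$P{\left(h,H \right)} = -2 + h$
$n{\left(J \right)} = J + J^{2}$ ($n{\left(J \right)} = J^{2} + J = J + J^{2}$)
$q{\left(B \right)} = 4$ ($q{\left(B \right)} = -2 + 6 = 4$)
$q{\left(n{\left(b{\left(1^{-1} \right)} \right)} \right)} \left(-449\right) = 4 \left(-449\right) = -1796$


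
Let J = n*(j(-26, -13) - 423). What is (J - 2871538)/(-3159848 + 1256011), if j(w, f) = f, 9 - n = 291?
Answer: 2748586/1903837 ≈ 1.4437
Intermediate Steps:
n = -282 (n = 9 - 1*291 = 9 - 291 = -282)
J = 122952 (J = -282*(-13 - 423) = -282*(-436) = 122952)
(J - 2871538)/(-3159848 + 1256011) = (122952 - 2871538)/(-3159848 + 1256011) = -2748586/(-1903837) = -2748586*(-1/1903837) = 2748586/1903837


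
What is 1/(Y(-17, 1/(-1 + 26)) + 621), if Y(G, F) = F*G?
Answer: 25/15508 ≈ 0.0016121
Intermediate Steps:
1/(Y(-17, 1/(-1 + 26)) + 621) = 1/(-17/(-1 + 26) + 621) = 1/(-17/25 + 621) = 1/(15508/25) = 25/15508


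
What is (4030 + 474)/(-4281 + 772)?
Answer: -4504/3509 ≈ -1.2836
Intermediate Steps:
(4030 + 474)/(-4281 + 772) = 4504/(-3509) = 4504*(-1/3509) = -4504/3509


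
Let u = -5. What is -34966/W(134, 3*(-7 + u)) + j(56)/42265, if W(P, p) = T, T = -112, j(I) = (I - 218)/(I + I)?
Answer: 369459457/1183420 ≈ 312.20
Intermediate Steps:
j(I) = (-218 + I)/(2*I) (j(I) = (-218 + I)/((2*I)) = (-218 + I)*(1/(2*I)) = (-218 + I)/(2*I))
W(P, p) = -112
-34966/W(134, 3*(-7 + u)) + j(56)/42265 = -34966/(-112) + ((½)*(-218 + 56)/56)/42265 = -34966*(-1/112) + ((½)*(1/56)*(-162))*(1/42265) = 17483/56 - 81/56*1/42265 = 17483/56 - 81/2366840 = 369459457/1183420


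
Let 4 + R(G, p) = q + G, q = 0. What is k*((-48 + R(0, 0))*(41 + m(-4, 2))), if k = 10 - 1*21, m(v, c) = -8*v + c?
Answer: 42900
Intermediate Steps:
m(v, c) = c - 8*v
R(G, p) = -4 + G (R(G, p) = -4 + (0 + G) = -4 + G)
k = -11 (k = 10 - 21 = -11)
k*((-48 + R(0, 0))*(41 + m(-4, 2))) = -11*(-48 + (-4 + 0))*(41 + (2 - 8*(-4))) = -11*(-48 - 4)*(41 + (2 + 32)) = -(-572)*(41 + 34) = -(-572)*75 = -11*(-3900) = 42900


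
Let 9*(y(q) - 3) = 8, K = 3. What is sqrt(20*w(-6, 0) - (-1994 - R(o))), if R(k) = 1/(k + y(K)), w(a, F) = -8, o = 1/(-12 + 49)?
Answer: sqrt(779749294)/652 ≈ 42.828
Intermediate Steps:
o = 1/37 ≈ 0.027027
y(q) = 35/9 (y(q) = 3 + (1/9)*8 = 3 + 8/9 = 35/9)
R(k) = 1/(35/9 + k) (R(k) = 1/(k + 35/9) = 1/(35/9 + k))
sqrt(20*w(-6, 0) - (-1994 - R(o))) = sqrt(20*(-8) - (-1994 - 9/(35 + 9*(1/37)))) = sqrt(-160 - (-1994 - 9/(35 + 9/37))) = sqrt(-160 - (-1994 - 9/1304/37)) = sqrt(-160 - (-1994 - 9*37/1304)) = sqrt(-160 - (-1994 - 1*333/1304)) = sqrt(-160 - (-1994 - 333/1304)) = sqrt(-160 - 1*(-2600509/1304)) = sqrt(-160 + 2600509/1304) = sqrt(2391869/1304) = sqrt(779749294)/652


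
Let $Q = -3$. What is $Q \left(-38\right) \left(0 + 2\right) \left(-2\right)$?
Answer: $-456$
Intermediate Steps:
$Q \left(-38\right) \left(0 + 2\right) \left(-2\right) = \left(-3\right) \left(-38\right) \left(0 + 2\right) \left(-2\right) = 114 \cdot 2 \left(-2\right) = 114 \left(-4\right) = -456$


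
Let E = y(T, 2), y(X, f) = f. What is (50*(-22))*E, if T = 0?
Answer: -2200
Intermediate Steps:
E = 2
(50*(-22))*E = (50*(-22))*2 = -1100*2 = -2200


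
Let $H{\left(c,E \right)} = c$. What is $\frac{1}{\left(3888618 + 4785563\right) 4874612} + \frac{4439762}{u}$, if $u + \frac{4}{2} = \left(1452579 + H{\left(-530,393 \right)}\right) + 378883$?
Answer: $\frac{93863820571206415597}{38708850834445018980} \approx 2.4249$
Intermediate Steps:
$u = 1830930$ ($u = -2 + \left(\left(1452579 - 530\right) + 378883\right) = -2 + \left(1452049 + 378883\right) = -2 + 1830932 = 1830930$)
$\frac{1}{\left(3888618 + 4785563\right) 4874612} + \frac{4439762}{u} = \frac{1}{\left(3888618 + 4785563\right) 4874612} + \frac{4439762}{1830930} = \frac{1}{8674181} \cdot \frac{1}{4874612} + 4439762 \cdot \frac{1}{1830930} = \frac{1}{8674181} \cdot \frac{1}{4874612} + \frac{2219881}{915465} = \frac{1}{42283266792772} + \frac{2219881}{915465} = \frac{93863820571206415597}{38708850834445018980}$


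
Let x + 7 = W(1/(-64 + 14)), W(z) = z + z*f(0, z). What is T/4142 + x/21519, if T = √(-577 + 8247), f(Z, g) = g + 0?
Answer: -17549/53797500 + √7670/4142 ≈ 0.020818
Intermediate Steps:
f(Z, g) = g
T = √7670 ≈ 87.578
W(z) = z + z² (W(z) = z + z*z = z + z²)
x = -17549/2500 (x = -7 + (1 + 1/(-64 + 14))/(-64 + 14) = -7 + (1 + 1/(-50))/(-50) = -7 - (1 - 1/50)/50 = -7 - 1/50*49/50 = -7 - 49/2500 = -17549/2500 ≈ -7.0196)
T/4142 + x/21519 = √7670/4142 - 17549/2500/21519 = √7670*(1/4142) - 17549/2500*1/21519 = √7670/4142 - 17549/53797500 = -17549/53797500 + √7670/4142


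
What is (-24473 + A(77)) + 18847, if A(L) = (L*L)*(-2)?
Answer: -17484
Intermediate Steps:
A(L) = -2*L**2 (A(L) = L**2*(-2) = -2*L**2)
(-24473 + A(77)) + 18847 = (-24473 - 2*77**2) + 18847 = (-24473 - 2*5929) + 18847 = (-24473 - 11858) + 18847 = -36331 + 18847 = -17484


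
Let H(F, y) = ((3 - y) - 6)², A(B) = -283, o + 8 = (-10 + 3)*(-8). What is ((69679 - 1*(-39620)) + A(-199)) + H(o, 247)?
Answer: 171516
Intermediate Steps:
o = 48 (o = -8 + (-10 + 3)*(-8) = -8 - 7*(-8) = -8 + 56 = 48)
H(F, y) = (-3 - y)²
((69679 - 1*(-39620)) + A(-199)) + H(o, 247) = ((69679 - 1*(-39620)) - 283) + (3 + 247)² = ((69679 + 39620) - 283) + 250² = (109299 - 283) + 62500 = 109016 + 62500 = 171516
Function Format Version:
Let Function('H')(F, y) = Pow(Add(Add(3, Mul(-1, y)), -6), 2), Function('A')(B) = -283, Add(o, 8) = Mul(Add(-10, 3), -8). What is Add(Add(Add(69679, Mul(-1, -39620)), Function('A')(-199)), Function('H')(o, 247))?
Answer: 171516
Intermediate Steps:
o = 48 (o = Add(-8, Mul(Add(-10, 3), -8)) = Add(-8, Mul(-7, -8)) = Add(-8, 56) = 48)
Function('H')(F, y) = Pow(Add(-3, Mul(-1, y)), 2)
Add(Add(Add(69679, Mul(-1, -39620)), Function('A')(-199)), Function('H')(o, 247)) = Add(Add(Add(69679, Mul(-1, -39620)), -283), Pow(Add(3, 247), 2)) = Add(Add(Add(69679, 39620), -283), Pow(250, 2)) = Add(Add(109299, -283), 62500) = Add(109016, 62500) = 171516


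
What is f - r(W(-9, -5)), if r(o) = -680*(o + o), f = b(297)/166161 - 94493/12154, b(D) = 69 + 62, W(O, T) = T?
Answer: -13748440858399/2019520794 ≈ -6807.8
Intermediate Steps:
b(D) = 131
f = -15699459199/2019520794 (f = 131/166161 - 94493/12154 = -15699459199/2019520794 ≈ -7.7738)
r(o) = -1360*o
f - r(W(-9, -5)) = -15699459199/2019520794 - (-1360)*(-5) = -15699459199/2019520794 - 1*6800 = -15699459199/2019520794 - 6800 = -13748440858399/2019520794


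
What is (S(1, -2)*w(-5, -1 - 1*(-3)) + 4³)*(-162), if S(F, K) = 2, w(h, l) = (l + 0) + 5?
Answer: -12636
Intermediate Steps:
w(h, l) = 5 + l (w(h, l) = l + 5 = 5 + l)
(S(1, -2)*w(-5, -1 - 1*(-3)) + 4³)*(-162) = (2*(5 + (-1 - 1*(-3))) + 4³)*(-162) = (2*(5 + (-1 + 3)) + 64)*(-162) = (2*(5 + 2) + 64)*(-162) = (2*7 + 64)*(-162) = (14 + 64)*(-162) = 78*(-162) = -12636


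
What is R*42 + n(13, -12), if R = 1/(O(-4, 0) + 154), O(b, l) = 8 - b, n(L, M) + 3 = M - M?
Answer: -228/83 ≈ -2.7470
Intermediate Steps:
n(L, M) = -3 (n(L, M) = -3 + (M - M) = -3 + 0 = -3)
R = 1/166 (R = 1/((8 - 1*(-4)) + 154) = 1/((8 + 4) + 154) = 1/(12 + 154) = 1/166 ≈ 0.0060241)
R*42 + n(13, -12) = (1/166)*42 - 3 = 21/83 - 3 = -228/83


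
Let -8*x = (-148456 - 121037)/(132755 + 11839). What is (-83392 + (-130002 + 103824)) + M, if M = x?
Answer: -42248349049/385584 ≈ -1.0957e+5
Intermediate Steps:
x = 89831/385584 (x = -(-148456 - 121037)/(8*(132755 + 11839)) = -(-269493)/(8*144594) = -⅛*(-89831/48198) = 89831/385584 ≈ 0.23297)
M = 89831/385584 ≈ 0.23297
(-83392 + (-130002 + 103824)) + M = (-83392 + (-130002 + 103824)) + 89831/385584 = (-83392 - 26178) + 89831/385584 = -109570 + 89831/385584 = -42248349049/385584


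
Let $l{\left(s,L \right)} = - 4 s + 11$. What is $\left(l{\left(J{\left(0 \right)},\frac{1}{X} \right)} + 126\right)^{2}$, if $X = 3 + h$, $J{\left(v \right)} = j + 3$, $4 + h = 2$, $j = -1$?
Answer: $16641$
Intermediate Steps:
$h = -2$ ($h = -4 + 2 = -2$)
$J{\left(v \right)} = 2$ ($J{\left(v \right)} = -1 + 3 = 2$)
$X = 1$ ($X = 3 - 2 = 1$)
$l{\left(s,L \right)} = 11 - 4 s$
$\left(l{\left(J{\left(0 \right)},\frac{1}{X} \right)} + 126\right)^{2} = \left(\left(11 - 8\right) + 126\right)^{2} = \left(3 + 126\right)^{2} = 129^{2} = 16641$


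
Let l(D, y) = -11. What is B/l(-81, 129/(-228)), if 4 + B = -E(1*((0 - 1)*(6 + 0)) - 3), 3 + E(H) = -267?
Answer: -266/11 ≈ -24.182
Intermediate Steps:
E(H) = -270 (E(H) = -3 - 267 = -270)
B = 266 (B = -4 - 1*(-270) = -4 + 270 = 266)
B/l(-81, 129/(-228)) = 266/(-11) = 266*(-1/11) = -266/11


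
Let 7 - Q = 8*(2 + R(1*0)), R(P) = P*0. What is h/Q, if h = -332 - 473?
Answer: 805/9 ≈ 89.444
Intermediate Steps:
R(P) = 0
Q = -9 (Q = 7 - 8*(2 + 0) = 7 - 8*2 = 7 - 1*16 = 7 - 16 = -9)
h = -805
h/Q = -805/(-9) = -805*(-⅑) = 805/9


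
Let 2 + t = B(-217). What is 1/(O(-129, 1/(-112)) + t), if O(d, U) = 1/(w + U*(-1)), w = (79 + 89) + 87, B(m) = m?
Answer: -28561/6254747 ≈ -0.0045663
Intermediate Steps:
t = -219 (t = -2 - 217 = -219)
w = 255 (w = 168 + 87 = 255)
O(d, U) = 1/(255 - U) (O(d, U) = 1/(255 + U*(-1)) = 1/(255 - U))
1/(O(-129, 1/(-112)) + t) = 1/(-1/(-255 + 1/(-112)) - 219) = 1/(-1/(-255 - 1/112) - 219) = 1/(-1/(-28561/112) - 219) = 1/(-1*(-112/28561) - 219) = 1/(112/28561 - 219) = 1/(-6254747/28561) = -28561/6254747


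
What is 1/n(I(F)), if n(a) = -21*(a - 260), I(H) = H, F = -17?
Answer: 1/5817 ≈ 0.00017191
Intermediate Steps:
n(a) = 5460 - 21*a (n(a) = -21*(-260 + a) = 5460 - 21*a)
1/n(I(F)) = 1/(5460 - 21*(-17)) = 1/(5460 + 357) = 1/5817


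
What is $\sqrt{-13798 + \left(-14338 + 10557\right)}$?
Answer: $i \sqrt{17579} \approx 132.59 i$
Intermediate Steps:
$\sqrt{-13798 + \left(-14338 + 10557\right)} = \sqrt{-13798 - 3781} = \sqrt{-17579} = i \sqrt{17579}$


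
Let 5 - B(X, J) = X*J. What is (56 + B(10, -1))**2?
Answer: 5041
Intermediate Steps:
B(X, J) = 5 - J*X (B(X, J) = 5 - X*J = 5 - J*X)
(56 + B(10, -1))**2 = (56 + (5 - 1*(-1)*10))**2 = (56 + (5 + 10))**2 = (56 + 15)**2 = 71**2 = 5041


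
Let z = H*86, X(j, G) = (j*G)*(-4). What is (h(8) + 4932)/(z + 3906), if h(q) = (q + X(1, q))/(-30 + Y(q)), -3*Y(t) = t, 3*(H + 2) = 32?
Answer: 362556/341873 ≈ 1.0605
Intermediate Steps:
H = 26/3 (H = -2 + (1/3)*32 = -2 + 32/3 = 26/3 ≈ 8.6667)
Y(t) = -t/3
X(j, G) = -4*G*j (X(j, G) = (G*j)*(-4) = -4*G*j)
h(q) = -3*q/(-30 - q/3) (h(q) = (q - 4*q*1)/(-30 - q/3) = (q - 4*q)/(-30 - q/3) = (-3*q)/(-30 - q/3) = -3*q/(-30 - q/3))
z = 2236/3 (z = (26/3)*86 = 2236/3 ≈ 745.33)
(h(8) + 4932)/(z + 3906) = (9*8/(90 + 8) + 4932)/(2236/3 + 3906) = (9*8/98 + 4932)/(13954/3) = (9*8*(1/98) + 4932)*(3/13954) = (36/49 + 4932)*(3/13954) = (241704/49)*(3/13954) = 362556/341873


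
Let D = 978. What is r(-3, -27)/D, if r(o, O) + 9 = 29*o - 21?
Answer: -39/326 ≈ -0.11963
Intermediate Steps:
r(o, O) = -30 + 29*o (r(o, O) = -9 + (29*o - 21) = -9 + (-21 + 29*o) = -30 + 29*o)
r(-3, -27)/D = (-30 + 29*(-3))/978 = (-30 - 87)*(1/978) = -117*1/978 = -39/326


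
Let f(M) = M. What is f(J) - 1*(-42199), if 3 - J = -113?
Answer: 42315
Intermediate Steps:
J = 116 (J = 3 - 1*(-113) = 3 + 113 = 116)
f(J) - 1*(-42199) = 116 - 1*(-42199) = 116 + 42199 = 42315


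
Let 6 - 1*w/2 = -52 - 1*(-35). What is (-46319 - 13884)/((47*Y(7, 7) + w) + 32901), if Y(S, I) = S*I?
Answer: -60203/35250 ≈ -1.7079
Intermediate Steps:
w = 46 (w = 12 - 2*(-52 - 1*(-35)) = 12 - 2*(-52 + 35) = 12 - 2*(-17) = 12 + 34 = 46)
Y(S, I) = I*S
(-46319 - 13884)/((47*Y(7, 7) + w) + 32901) = (-46319 - 13884)/((47*(7*7) + 46) + 32901) = -60203/((47*49 + 46) + 32901) = -60203/((2303 + 46) + 32901) = -60203/(2349 + 32901) = -60203/35250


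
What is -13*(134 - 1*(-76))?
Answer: -2730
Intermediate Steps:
-13*(134 - 1*(-76)) = -13*(134 + 76) = -13*210 = -2730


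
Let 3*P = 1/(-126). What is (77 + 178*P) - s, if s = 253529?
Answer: -47902517/189 ≈ -2.5345e+5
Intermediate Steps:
P = -1/378 (P = (1/3)/(-126) = (1/3)*(-1/126) = -1/378 ≈ -0.0026455)
(77 + 178*P) - s = (77 + 178*(-1/378)) - 1*253529 = (77 - 89/189) - 253529 = 14464/189 - 253529 = -47902517/189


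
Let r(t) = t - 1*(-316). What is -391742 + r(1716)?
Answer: -389710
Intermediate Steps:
r(t) = 316 + t (r(t) = t + 316 = 316 + t)
-391742 + r(1716) = -391742 + (316 + 1716) = -391742 + 2032 = -389710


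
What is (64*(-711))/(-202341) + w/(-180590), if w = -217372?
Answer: 8700139202/6090126865 ≈ 1.4286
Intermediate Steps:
(64*(-711))/(-202341) + w/(-180590) = (64*(-711))/(-202341) - 217372/(-180590) = -45504*(-1/202341) - 217372*(-1/180590) = 15168/67447 + 108686/90295 = 8700139202/6090126865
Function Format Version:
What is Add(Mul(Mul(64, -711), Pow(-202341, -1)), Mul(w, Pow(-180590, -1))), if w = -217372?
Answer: Rational(8700139202, 6090126865) ≈ 1.4286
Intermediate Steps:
Add(Mul(Mul(64, -711), Pow(-202341, -1)), Mul(w, Pow(-180590, -1))) = Add(Mul(Mul(64, -711), Pow(-202341, -1)), Mul(-217372, Pow(-180590, -1))) = Add(Mul(-45504, Rational(-1, 202341)), Mul(-217372, Rational(-1, 180590))) = Add(Rational(15168, 67447), Rational(108686, 90295)) = Rational(8700139202, 6090126865)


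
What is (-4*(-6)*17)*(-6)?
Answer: -2448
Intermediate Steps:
(-4*(-6)*17)*(-6) = (24*17)*(-6) = 408*(-6) = -2448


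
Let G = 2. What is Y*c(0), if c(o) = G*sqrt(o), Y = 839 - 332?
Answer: 0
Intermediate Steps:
Y = 507
c(o) = 2*sqrt(o)
Y*c(0) = 507*(2*sqrt(0)) = 507*(2*0) = 507*0 = 0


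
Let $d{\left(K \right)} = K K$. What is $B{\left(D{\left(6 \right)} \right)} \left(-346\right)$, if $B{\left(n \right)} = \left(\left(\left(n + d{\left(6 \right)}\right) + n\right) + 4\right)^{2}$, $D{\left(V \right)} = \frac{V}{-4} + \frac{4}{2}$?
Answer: $-581626$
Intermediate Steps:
$d{\left(K \right)} = K^{2}$
$D{\left(V \right)} = 2 - \frac{V}{4}$ ($D{\left(V \right)} = V \left(- \frac{1}{4}\right) + 4 \cdot \frac{1}{2} = - \frac{V}{4} + 2 = 2 - \frac{V}{4}$)
$B{\left(n \right)} = \left(40 + 2 n\right)^{2}$ ($B{\left(n \right)} = \left(\left(\left(n + 6^{2}\right) + n\right) + 4\right)^{2} = \left(\left(\left(n + 36\right) + n\right) + 4\right)^{2} = \left(\left(\left(36 + n\right) + n\right) + 4\right)^{2} = \left(\left(36 + 2 n\right) + 4\right)^{2} = \left(40 + 2 n\right)^{2}$)
$B{\left(D{\left(6 \right)} \right)} \left(-346\right) = 4 \left(20 + \left(2 - \frac{3}{2}\right)\right)^{2} \left(-346\right) = 4 \left(20 + \frac{1}{2}\right)^{2} \left(-346\right) = 4 \left(\frac{41}{2}\right)^{2} \left(-346\right) = 4 \cdot \frac{1681}{4} \left(-346\right) = 1681 \left(-346\right) = -581626$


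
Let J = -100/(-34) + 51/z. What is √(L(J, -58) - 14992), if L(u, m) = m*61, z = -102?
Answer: I*√18530 ≈ 136.13*I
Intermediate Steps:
J = 83/34 (J = -100/(-34) + 51/(-102) = -100*(-1/34) + 51*(-1/102) = 50/17 - ½ = 83/34 ≈ 2.4412)
L(u, m) = 61*m
√(L(J, -58) - 14992) = √(61*(-58) - 14992) = √(-3538 - 14992) = √(-18530) = I*√18530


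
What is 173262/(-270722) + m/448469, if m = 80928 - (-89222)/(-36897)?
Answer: -147045878980607/319977174080739 ≈ -0.45955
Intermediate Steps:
m = 426558742/5271 (m = 80928 - (-89222)*(-1)/36897 = 80928 - 1*12746/5271 = 80928 - 12746/5271 = 426558742/5271 ≈ 80926.)
173262/(-270722) + m/448469 = 173262/(-270722) + (426558742/5271)/448469 = 173262*(-1/270722) + (426558742/5271)*(1/448469) = -86631/135361 + 426558742/2363880099 = -147045878980607/319977174080739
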